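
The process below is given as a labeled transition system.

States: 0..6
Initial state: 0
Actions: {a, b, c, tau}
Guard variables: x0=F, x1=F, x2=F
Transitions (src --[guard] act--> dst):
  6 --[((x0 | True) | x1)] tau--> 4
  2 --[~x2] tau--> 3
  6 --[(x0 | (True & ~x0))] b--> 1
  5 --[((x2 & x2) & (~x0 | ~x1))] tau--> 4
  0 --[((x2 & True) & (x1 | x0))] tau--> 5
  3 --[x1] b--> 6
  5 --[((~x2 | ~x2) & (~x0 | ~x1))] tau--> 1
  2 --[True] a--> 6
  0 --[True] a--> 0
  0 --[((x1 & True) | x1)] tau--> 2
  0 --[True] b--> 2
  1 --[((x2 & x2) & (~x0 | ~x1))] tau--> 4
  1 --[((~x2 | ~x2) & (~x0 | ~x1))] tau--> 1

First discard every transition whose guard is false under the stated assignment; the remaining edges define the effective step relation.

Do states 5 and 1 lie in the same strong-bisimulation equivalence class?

Answer: BISIMILAR

Analysis:
Refine partition for ~:
  π0 = {{0,1,2,3,4,5,6}}
  π1 = {{0},{1,5},{2},{3,4},{6}}
Fixed point at round 2; 5 class(es).
5∈{1,5}, 1∈{1,5}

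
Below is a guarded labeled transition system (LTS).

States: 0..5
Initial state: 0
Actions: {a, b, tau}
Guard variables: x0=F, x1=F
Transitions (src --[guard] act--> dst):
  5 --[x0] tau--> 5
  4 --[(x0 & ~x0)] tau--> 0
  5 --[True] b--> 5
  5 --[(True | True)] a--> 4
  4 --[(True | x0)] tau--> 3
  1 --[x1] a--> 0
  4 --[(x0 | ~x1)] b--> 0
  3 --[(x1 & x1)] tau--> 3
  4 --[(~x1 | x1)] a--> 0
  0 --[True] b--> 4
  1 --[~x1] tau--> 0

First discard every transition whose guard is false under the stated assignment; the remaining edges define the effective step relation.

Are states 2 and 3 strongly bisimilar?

Bisimulation quotient by refinement:
  P[0] = {{0,1,2,3,4,5}}
  P[1] = {{0},{1},{2,3},{4},{5}}
stable after 2 split(s): 5 block(s)
class of 2: {2,3}; class of 3: {2,3}

Answer: BISIMILAR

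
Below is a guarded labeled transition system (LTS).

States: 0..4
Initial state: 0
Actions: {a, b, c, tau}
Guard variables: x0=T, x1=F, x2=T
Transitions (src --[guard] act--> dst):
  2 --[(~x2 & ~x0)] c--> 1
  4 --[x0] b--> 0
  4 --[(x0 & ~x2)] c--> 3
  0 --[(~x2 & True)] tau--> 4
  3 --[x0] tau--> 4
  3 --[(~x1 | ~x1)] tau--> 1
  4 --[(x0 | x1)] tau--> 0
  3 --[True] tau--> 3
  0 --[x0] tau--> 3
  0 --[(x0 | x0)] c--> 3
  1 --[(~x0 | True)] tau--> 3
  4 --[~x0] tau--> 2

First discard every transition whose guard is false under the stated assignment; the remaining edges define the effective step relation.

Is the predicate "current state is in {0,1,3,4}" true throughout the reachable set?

Answer: INVARIANT HOLDS

Trace:
Allowed set {0,1,3,4}
Reach set: {0,1,3,4}
  0: safe
  1: safe
  3: safe
  4: safe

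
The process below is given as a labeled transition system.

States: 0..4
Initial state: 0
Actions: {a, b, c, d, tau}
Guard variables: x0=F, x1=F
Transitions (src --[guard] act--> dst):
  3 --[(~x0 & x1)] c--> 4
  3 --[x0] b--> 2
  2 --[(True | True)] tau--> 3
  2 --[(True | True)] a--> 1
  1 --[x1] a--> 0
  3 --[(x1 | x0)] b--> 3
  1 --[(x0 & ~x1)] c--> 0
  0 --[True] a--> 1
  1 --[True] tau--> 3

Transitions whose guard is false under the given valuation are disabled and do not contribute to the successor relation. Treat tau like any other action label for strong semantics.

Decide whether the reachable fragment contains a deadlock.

Answer: DEADLOCK at state 3

Working:
Reachable = {0,1,3}
  0: a→1  [1 out]
  1: tau→3  [1 out]
  3: ∅  [no exit]
trace reaching 3: a·tau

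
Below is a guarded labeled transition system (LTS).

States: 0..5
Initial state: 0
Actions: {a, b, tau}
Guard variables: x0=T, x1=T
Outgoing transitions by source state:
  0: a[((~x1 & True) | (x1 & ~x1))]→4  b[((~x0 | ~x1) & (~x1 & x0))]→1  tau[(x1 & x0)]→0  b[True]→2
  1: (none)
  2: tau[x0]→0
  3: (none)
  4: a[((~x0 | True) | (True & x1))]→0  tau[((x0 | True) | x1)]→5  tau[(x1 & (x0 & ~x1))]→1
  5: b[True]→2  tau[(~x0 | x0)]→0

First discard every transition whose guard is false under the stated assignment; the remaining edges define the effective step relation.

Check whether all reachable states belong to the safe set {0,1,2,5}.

Inv-set: {0,1,2,5}
R = {0,2}
  0: ok
  2: ok

Answer: INVARIANT HOLDS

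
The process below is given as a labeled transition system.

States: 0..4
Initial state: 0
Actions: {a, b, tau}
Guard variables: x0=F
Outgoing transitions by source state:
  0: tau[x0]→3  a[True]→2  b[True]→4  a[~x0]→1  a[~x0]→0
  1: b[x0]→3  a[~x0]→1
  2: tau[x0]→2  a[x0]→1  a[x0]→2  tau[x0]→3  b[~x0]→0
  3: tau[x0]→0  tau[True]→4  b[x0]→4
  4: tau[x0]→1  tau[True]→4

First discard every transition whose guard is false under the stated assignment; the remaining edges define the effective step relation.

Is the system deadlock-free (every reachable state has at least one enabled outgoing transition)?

Reach set: {0,1,2,4}
  0: a→0  a→1  a→2  b→4  [deg 4]
  1: a→1  [deg 1]
  2: b→0  [deg 1]
  4: tau→4  [deg 1]

Answer: DEADLOCK-FREE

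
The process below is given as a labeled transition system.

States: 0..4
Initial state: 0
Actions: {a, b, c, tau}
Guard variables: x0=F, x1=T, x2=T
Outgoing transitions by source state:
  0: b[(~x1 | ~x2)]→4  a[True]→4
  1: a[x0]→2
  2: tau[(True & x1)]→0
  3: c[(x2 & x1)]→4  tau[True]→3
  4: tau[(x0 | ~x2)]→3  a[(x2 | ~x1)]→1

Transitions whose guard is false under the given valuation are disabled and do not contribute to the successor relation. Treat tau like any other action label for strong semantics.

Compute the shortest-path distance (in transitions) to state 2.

Answer: UNREACHABLE

Trace:
Layered search for 2:
  Layer 0: {0}
  Layer 1: {4}
  Layer 2: {1}
2 never appears.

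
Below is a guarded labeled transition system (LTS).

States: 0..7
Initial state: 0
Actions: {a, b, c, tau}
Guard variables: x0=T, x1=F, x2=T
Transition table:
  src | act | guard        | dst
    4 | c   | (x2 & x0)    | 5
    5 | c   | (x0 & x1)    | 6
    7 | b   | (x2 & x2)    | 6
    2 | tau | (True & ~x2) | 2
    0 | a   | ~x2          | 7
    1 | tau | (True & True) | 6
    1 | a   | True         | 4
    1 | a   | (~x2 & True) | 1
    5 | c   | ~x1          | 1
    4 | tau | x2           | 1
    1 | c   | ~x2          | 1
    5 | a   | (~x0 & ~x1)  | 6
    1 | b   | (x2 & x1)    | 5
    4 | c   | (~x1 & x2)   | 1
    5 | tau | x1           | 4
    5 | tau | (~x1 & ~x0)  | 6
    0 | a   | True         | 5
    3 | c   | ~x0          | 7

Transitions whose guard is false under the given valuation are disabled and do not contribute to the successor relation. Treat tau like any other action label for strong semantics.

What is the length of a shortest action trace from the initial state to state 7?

Answer: UNREACHABLE

Analysis:
Layered search for 7:
  depth 0: {0}
  depth 1: {5}
  depth 2: {1}
  depth 3: {4,6}
7 never appears.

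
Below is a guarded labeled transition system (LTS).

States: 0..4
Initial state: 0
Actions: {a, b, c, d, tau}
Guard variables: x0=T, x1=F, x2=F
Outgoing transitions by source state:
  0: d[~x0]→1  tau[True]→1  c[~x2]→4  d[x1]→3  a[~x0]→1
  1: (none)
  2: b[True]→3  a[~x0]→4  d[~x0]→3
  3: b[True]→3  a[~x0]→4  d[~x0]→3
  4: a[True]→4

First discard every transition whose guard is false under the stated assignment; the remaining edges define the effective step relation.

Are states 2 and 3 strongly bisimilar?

Answer: BISIMILAR

Analysis:
Compute ~ classes (split until stable):
  P[0] = {{0,1,2,3,4}}
  P[1] = {{0},{1},{2,3},{4}}
Fixed point at round 2; 4 class(es).
2∈{2,3}, 3∈{2,3}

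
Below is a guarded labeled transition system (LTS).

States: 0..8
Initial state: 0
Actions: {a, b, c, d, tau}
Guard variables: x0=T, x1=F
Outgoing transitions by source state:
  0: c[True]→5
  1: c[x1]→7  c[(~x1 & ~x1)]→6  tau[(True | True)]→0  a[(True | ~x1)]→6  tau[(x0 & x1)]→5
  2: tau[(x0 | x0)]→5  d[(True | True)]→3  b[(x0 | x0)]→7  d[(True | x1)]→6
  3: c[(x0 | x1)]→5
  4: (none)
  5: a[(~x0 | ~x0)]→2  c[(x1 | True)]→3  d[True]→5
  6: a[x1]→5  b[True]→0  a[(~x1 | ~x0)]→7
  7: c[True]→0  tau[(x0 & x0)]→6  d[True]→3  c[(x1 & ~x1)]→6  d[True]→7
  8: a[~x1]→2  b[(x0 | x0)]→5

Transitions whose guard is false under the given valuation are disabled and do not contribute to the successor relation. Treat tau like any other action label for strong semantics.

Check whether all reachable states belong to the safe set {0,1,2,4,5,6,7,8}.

Inv-set: {0,1,2,4,5,6,7,8}
Reach set: {0,3,5}
  0: ok
  3: VIOLATES
  5: ok
reach 3 via c·c — violates

Answer: INVARIANT VIOLATED at state 3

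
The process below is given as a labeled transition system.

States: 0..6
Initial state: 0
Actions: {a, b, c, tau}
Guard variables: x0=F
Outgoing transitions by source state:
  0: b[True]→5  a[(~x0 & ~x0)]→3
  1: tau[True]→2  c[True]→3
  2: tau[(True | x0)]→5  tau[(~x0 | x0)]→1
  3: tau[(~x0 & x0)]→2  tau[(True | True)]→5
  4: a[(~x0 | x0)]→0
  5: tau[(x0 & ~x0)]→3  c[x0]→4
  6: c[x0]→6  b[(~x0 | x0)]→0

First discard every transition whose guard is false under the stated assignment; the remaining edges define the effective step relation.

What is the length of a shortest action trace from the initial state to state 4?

Breadth-first toward 4:
  L0 = {0}
  L1 = {3,5}
4 never appears.

Answer: UNREACHABLE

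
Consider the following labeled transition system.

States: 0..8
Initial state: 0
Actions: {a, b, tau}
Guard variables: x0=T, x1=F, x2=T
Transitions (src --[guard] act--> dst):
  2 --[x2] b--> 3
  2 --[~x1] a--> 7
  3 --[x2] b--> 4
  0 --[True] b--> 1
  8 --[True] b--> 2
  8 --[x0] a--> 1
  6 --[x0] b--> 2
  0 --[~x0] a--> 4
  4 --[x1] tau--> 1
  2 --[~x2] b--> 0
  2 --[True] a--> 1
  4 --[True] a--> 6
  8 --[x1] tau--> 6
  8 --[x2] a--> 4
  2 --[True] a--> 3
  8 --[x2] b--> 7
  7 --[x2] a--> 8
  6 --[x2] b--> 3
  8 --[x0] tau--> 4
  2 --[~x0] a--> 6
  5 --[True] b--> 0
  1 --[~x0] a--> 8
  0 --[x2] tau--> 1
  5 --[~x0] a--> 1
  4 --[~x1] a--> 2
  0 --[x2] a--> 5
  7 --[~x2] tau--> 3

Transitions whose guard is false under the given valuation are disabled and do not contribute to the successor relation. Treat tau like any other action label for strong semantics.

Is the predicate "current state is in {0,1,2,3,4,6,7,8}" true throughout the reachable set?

Answer: INVARIANT VIOLATED at state 5

Working:
Inv-set: {0,1,2,3,4,6,7,8}
Reach set: {0,1,5}
  0: ✓
  1: ✓
  5: ✗ unsafe
witness against invariant: a → 5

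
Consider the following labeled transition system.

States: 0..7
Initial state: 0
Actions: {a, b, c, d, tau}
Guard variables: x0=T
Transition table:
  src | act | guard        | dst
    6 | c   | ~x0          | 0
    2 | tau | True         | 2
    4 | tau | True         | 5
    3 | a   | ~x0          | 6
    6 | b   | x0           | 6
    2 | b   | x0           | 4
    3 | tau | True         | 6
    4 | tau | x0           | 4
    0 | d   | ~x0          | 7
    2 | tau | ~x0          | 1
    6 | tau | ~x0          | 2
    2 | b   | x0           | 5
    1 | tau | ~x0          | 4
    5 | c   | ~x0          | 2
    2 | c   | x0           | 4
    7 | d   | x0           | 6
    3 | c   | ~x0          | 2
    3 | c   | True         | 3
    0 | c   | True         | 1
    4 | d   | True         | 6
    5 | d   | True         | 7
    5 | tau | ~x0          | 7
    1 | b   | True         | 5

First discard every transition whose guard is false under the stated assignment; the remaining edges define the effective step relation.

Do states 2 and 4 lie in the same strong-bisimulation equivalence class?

Answer: NOT BISIMILAR

Trace:
Compute ~ classes (split until stable):
  π0 = {{0,1,2,3,4,5,6,7}}
  π1 = {{0},{1,6},{2},{3},{4},{5,7}}
  π2 = {{0},{1},{2},{3},{4},{5},{6},{7}}
8 equivalence class(es) (converged in 3)
[2]={2}  [4]={4}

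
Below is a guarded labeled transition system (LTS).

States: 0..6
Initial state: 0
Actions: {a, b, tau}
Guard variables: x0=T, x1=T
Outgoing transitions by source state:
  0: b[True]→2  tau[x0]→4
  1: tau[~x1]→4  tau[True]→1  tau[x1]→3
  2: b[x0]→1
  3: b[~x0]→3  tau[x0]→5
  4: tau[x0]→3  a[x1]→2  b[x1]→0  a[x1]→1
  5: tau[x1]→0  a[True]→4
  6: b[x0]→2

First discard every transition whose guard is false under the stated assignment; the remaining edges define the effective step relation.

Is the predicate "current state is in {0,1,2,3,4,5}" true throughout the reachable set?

Answer: INVARIANT HOLDS

Working:
Safe = {0,1,2,3,4,5}
Reachable = {0,1,2,3,4,5}
  0: ✓
  1: ✓
  2: ✓
  3: ✓
  4: ✓
  5: ✓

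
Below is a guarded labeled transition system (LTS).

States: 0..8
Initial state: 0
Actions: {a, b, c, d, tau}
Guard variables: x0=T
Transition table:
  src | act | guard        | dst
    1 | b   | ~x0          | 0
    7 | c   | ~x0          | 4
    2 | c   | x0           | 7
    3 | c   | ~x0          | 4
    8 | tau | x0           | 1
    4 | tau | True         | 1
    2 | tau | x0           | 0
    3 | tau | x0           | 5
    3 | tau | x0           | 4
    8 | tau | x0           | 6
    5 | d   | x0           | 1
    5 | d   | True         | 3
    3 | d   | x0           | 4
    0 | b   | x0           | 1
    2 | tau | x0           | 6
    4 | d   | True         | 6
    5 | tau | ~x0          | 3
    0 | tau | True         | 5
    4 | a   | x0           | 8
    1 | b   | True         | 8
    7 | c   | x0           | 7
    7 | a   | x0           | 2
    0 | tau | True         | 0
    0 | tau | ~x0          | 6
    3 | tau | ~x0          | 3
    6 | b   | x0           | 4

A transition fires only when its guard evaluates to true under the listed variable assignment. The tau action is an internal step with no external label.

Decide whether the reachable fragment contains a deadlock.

Answer: DEADLOCK-FREE

Analysis:
R = {0,1,3,4,5,6,8}
  0: b→1  tau→0  tau→5  [3 out]
  1: b→8  [1 out]
  3: d→4  tau→4  tau→5  [3 out]
  4: a→8  d→6  tau→1  [3 out]
  5: d→1  d→3  [2 out]
  6: b→4  [1 out]
  8: tau→1  tau→6  [2 out]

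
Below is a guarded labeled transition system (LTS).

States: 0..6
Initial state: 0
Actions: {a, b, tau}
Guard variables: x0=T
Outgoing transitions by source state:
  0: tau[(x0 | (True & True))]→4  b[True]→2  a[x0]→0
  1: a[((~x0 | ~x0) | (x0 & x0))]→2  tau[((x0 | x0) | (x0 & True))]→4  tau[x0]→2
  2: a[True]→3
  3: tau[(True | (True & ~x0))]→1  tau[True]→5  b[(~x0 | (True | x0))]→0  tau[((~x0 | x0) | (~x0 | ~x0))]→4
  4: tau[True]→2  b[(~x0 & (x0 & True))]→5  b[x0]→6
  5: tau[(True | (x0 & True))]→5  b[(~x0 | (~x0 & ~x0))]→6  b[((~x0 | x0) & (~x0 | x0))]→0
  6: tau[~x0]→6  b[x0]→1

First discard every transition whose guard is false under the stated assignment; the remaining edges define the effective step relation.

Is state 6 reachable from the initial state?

Answer: REACHABLE

Working:
After dropping false guards: 16 live edges.
L0 = {0}
L1 = {2,4}  now seen {0,2,4}
L2 = {3,6}  now seen {0,2,3,4,6}
L3 = {1,5}  now seen {0,1,2,3,4,5,6}
Reachable = {0,1,2,3,4,5,6}
trace reaching 6: tau·b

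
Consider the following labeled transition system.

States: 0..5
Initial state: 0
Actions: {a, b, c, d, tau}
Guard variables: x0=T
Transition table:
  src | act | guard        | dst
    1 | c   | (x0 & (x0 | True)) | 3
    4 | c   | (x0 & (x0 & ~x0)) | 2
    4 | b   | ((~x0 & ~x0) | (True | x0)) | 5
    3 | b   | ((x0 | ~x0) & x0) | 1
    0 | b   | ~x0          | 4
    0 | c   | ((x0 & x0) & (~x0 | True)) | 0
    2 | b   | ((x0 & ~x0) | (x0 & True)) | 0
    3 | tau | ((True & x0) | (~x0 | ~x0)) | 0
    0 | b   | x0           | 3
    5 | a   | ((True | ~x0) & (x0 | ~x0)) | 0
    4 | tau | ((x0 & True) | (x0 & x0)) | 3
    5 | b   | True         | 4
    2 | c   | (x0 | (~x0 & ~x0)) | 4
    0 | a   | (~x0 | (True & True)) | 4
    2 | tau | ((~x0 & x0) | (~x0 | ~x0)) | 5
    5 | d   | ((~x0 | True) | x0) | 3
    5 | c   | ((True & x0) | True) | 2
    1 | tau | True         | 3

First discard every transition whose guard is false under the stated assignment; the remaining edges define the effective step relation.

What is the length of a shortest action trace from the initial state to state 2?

Answer: 3

Trace:
BFS to 2:
  depth 0: {0}
  depth 1: {3,4}
  depth 2: {1,5}
  depth 3: {2}
2 enters at depth 3; path a·b·c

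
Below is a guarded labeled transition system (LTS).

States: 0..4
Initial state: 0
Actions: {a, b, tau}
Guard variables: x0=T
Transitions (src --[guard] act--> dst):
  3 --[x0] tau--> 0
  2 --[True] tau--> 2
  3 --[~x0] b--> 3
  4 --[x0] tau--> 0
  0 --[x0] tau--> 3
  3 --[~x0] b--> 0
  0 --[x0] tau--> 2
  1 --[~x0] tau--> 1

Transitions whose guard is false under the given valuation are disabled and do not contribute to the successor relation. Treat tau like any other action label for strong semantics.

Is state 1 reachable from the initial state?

Answer: UNREACHABLE

Working:
Guard filter leaves 5 enabled edge(s).
L0 = {0}
L1 = {2,3}  cumulative {0,2,3}
Reachable = {0,2,3}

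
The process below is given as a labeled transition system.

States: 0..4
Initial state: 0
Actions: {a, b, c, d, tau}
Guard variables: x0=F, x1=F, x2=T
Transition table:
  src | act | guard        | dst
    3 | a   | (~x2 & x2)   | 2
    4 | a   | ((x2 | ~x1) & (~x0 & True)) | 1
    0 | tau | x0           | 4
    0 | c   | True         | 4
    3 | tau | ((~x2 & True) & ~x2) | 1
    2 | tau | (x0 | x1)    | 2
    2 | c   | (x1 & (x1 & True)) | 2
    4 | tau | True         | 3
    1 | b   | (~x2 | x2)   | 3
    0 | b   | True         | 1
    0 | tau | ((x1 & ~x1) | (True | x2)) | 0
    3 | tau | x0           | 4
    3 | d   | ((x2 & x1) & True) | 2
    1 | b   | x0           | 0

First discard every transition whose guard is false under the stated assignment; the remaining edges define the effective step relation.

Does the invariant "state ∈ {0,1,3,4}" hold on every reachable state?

Inv-set: {0,1,3,4}
Reachable = {0,1,3,4}
  0: ✓
  1: ✓
  3: ✓
  4: ✓

Answer: INVARIANT HOLDS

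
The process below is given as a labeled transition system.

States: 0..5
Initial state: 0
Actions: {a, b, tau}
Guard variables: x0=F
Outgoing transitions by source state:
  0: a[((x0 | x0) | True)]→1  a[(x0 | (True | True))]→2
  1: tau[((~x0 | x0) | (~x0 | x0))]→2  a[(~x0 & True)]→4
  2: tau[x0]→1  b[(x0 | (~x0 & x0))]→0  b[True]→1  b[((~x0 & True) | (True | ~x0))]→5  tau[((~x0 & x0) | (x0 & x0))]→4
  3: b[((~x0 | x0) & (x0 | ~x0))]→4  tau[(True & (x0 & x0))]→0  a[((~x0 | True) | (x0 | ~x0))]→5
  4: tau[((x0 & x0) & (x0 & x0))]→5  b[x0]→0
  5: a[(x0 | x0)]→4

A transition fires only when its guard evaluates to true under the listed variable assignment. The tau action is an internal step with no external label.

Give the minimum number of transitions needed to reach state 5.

Answer: 2

Working:
Layered search for 5:
  Layer 0: {0}
  Layer 1: {1,2}
  Layer 2: {4,5}
depth(5)=2, e.g. a·b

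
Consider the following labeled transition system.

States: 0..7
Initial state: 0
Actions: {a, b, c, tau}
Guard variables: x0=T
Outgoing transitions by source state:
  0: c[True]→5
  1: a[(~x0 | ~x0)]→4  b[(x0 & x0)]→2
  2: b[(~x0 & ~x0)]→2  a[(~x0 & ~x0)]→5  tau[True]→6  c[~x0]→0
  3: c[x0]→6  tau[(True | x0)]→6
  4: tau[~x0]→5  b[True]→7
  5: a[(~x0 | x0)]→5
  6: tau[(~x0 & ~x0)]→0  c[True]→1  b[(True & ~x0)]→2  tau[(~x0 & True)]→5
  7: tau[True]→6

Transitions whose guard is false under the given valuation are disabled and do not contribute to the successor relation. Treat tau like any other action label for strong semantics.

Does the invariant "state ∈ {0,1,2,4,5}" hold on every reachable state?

Answer: INVARIANT HOLDS

Analysis:
Safe = {0,1,2,4,5}
R = {0,5}
  0: ok
  5: ok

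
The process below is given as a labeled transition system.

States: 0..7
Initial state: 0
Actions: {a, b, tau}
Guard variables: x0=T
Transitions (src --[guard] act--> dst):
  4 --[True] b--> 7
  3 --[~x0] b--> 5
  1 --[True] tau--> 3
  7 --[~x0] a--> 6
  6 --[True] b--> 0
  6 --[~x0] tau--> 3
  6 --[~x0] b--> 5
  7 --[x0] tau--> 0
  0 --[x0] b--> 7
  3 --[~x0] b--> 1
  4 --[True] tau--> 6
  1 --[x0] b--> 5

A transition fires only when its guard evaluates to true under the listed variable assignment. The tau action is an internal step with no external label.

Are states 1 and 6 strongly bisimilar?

Refine partition for ~:
  P[0] = {{0,1,2,3,4,5,6,7}}
  P[1] = {{0,6},{1,4},{2,3,5},{7}}
  P[2] = {{0},{1},{2,3,5},{4},{6},{7}}
stable after 3 split(s): 6 block(s)
class of 1: {1}; class of 6: {6}

Answer: NOT BISIMILAR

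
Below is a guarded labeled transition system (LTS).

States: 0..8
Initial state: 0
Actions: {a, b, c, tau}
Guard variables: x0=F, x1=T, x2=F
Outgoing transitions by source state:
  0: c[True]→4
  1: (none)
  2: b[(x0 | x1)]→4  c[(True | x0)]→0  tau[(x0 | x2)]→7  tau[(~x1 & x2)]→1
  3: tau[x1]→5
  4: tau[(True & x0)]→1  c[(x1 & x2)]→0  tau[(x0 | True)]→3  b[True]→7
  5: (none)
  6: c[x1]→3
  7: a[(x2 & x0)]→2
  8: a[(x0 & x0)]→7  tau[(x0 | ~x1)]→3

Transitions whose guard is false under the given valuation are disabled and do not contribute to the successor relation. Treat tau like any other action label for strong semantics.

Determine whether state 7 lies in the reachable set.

7 transition(s) survive guard evaluation.
L0 = {0}
L1 = {4}  now seen {0,4}
L2 = {3,7}  now seen {0,3,4,7}
L3 = {5}  now seen {0,3,4,5,7}
Reach set: {0,3,4,5,7}
trace reaching 7: c·b

Answer: REACHABLE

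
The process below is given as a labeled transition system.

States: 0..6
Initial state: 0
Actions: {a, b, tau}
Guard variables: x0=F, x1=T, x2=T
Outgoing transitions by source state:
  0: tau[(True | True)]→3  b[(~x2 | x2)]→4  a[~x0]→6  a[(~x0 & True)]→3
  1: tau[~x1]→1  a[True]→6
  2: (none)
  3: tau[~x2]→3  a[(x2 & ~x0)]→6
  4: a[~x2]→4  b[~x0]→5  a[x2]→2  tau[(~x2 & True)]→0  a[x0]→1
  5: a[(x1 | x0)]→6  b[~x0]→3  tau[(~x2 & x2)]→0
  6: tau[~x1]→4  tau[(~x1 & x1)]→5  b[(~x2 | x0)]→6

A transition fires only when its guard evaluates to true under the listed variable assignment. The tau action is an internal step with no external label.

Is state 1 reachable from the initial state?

10 transition(s) survive guard evaluation.
L0 = {0}
L1 = {3,4,6}  cumulative {0,3,4,6}
L2 = {2,5}  cumulative {0,2,3,4,5,6}
R = {0,2,3,4,5,6}

Answer: UNREACHABLE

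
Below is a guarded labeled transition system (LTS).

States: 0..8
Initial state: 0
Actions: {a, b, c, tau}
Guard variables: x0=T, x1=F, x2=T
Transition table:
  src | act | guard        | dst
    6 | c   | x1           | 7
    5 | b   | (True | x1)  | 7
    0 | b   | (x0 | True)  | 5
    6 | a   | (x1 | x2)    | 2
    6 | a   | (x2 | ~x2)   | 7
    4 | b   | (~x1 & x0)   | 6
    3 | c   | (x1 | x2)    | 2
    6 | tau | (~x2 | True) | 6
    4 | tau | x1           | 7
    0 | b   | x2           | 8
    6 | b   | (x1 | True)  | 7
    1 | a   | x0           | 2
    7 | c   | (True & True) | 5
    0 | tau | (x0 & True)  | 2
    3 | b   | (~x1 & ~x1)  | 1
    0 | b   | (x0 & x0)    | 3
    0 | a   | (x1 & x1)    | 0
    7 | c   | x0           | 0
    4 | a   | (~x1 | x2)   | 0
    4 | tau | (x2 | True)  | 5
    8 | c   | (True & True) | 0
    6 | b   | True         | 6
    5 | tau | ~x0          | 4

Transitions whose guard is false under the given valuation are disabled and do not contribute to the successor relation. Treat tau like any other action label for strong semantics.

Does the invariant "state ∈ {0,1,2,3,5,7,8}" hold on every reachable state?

Answer: INVARIANT HOLDS

Trace:
Safe = {0,1,2,3,5,7,8}
R = {0,1,2,3,5,7,8}
  0: ✓
  1: ✓
  2: ✓
  3: ✓
  5: ✓
  7: ✓
  8: ✓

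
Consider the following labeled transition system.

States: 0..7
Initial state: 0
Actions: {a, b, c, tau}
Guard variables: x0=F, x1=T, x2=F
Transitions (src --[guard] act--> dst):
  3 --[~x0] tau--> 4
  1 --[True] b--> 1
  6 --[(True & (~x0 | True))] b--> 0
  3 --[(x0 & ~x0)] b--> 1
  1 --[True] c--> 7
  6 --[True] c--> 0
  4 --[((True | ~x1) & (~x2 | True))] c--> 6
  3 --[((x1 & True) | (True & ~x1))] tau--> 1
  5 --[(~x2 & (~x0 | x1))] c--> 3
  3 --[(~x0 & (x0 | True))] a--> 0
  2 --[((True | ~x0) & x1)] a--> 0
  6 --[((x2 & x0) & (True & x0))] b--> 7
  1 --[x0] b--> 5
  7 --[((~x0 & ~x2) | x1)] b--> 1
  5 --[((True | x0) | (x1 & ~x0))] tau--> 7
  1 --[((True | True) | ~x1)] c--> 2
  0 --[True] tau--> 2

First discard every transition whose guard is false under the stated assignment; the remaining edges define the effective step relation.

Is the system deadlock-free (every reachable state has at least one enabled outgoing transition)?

Reachable = {0,2}
  0: tau→2  [1 out]
  2: a→0  [1 out]

Answer: DEADLOCK-FREE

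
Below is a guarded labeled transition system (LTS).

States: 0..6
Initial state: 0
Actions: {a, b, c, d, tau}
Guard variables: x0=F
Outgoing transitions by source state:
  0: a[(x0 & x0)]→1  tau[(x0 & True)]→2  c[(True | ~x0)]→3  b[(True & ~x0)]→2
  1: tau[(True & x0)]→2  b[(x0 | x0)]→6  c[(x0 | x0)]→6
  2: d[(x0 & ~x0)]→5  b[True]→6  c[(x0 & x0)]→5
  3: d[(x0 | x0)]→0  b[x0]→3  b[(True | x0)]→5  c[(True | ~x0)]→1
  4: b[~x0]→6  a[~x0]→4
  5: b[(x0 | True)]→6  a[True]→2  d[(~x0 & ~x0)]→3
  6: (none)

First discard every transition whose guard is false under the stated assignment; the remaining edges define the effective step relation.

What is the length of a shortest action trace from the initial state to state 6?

BFS to 6:
  depth 0: {0}
  depth 1: {2,3}
  depth 2: {1,5,6}
depth(6)=2, e.g. b·b

Answer: 2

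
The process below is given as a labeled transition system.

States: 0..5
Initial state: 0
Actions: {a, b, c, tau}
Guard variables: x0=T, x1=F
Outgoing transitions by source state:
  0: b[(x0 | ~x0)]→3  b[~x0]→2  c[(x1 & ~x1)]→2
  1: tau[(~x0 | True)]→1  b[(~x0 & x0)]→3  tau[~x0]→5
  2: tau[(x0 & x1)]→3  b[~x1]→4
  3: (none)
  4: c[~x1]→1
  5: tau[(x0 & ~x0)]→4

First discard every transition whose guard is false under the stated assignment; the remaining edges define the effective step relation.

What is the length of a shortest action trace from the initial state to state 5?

Breadth-first toward 5:
  Layer 0: {0}
  Layer 1: {3}
5 never appears.

Answer: UNREACHABLE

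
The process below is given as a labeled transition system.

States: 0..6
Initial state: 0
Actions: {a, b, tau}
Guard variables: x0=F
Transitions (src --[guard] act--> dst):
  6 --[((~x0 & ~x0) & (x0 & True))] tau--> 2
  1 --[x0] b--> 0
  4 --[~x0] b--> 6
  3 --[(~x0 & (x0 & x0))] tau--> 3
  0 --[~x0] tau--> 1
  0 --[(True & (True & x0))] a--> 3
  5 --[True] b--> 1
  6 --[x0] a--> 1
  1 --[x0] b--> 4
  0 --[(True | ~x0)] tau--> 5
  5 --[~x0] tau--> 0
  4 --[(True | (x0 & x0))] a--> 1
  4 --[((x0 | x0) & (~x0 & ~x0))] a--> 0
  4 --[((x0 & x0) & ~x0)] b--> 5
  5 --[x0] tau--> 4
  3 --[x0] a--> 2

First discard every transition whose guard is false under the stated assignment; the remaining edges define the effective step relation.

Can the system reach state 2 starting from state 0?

6 transition(s) survive guard evaluation.
depth 0: {0}
depth 1: {1,5}  cumulative {0,1,5}
R = {0,1,5}

Answer: UNREACHABLE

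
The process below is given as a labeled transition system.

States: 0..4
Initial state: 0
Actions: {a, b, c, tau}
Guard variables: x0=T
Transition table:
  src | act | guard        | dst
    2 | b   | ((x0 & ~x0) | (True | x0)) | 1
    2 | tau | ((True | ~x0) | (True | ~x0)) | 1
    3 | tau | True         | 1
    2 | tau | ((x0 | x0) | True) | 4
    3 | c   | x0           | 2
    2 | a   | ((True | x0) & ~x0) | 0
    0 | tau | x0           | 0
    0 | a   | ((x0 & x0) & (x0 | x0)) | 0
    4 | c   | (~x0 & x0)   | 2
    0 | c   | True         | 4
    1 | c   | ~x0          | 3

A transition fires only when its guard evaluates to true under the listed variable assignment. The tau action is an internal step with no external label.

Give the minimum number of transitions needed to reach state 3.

Breadth-first toward 3:
  L0 = {0}
  L1 = {4}
3 never appears.

Answer: UNREACHABLE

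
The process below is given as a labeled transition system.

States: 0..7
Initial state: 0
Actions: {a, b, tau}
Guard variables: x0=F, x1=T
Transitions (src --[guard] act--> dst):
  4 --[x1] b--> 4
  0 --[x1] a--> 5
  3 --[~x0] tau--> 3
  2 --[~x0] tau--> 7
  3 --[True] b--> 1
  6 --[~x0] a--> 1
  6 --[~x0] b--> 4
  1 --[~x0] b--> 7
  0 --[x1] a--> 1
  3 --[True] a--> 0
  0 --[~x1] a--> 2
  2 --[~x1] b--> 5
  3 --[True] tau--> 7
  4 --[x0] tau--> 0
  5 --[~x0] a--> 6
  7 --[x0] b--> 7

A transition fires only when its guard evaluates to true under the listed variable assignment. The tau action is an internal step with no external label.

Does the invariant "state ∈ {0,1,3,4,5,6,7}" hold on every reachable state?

Answer: INVARIANT HOLDS

Trace:
Allowed set {0,1,3,4,5,6,7}
Reachable = {0,1,4,5,6,7}
  0: ✓
  1: ✓
  4: ✓
  5: ✓
  6: ✓
  7: ✓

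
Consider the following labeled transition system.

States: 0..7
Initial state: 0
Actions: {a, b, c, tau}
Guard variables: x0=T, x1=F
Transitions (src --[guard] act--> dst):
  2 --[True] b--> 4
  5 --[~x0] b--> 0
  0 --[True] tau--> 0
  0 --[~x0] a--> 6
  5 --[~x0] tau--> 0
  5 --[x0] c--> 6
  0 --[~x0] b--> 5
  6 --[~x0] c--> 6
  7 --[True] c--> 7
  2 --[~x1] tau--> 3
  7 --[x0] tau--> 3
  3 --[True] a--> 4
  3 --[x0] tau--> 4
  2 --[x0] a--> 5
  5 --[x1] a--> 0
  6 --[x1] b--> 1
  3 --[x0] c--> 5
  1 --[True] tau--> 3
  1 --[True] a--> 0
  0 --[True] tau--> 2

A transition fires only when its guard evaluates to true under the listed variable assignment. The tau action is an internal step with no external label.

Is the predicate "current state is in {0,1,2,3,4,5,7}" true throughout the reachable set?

Answer: INVARIANT VIOLATED at state 6

Trace:
Safe = {0,1,2,3,4,5,7}
Reach set: {0,2,3,4,5,6}
  0: ✓
  2: ✓
  3: ✓
  4: ✓
  5: ✓
  6: outside
reach 6 via tau·a·c — violates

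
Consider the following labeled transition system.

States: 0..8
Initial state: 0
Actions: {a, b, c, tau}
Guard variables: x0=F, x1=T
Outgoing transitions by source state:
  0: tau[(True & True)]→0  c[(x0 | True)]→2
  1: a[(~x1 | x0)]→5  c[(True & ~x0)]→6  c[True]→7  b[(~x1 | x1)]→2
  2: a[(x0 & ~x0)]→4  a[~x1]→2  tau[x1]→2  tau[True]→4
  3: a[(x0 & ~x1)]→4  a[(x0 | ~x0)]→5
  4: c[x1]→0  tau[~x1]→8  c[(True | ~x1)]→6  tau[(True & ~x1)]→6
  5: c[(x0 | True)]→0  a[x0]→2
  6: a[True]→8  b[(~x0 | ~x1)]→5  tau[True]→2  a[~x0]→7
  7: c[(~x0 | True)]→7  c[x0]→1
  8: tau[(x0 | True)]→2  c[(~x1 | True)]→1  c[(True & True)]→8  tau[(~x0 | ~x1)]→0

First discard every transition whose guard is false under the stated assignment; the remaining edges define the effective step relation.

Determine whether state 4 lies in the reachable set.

Answer: REACHABLE

Analysis:
After dropping false guards: 20 live edges.
L0 = {0}
L1 = {2}  cumulative {0,2}
L2 = {4}  cumulative {0,2,4}
L3 = {6}  cumulative {0,2,4,6}
L4 = {5,7,8}  cumulative {0,2,4,5,6,7,8}
L5 = {1}  cumulative {0,1,2,4,5,6,7,8}
Reachable = {0,1,2,4,5,6,7,8}
witness 4: c·tau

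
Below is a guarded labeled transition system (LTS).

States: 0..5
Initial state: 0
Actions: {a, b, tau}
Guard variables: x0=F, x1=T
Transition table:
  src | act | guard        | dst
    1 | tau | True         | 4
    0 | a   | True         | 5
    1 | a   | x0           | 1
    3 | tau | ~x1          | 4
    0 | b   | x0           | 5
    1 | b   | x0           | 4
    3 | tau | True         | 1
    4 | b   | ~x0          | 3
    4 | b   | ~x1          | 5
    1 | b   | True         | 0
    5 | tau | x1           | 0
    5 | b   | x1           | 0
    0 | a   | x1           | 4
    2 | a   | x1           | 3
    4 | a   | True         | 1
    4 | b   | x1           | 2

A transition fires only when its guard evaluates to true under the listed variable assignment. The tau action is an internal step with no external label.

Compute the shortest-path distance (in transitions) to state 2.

Breadth-first toward 2:
  depth 0: {0}
  depth 1: {4,5}
  depth 2: {1,2,3}
depth(2)=2, e.g. a·b

Answer: 2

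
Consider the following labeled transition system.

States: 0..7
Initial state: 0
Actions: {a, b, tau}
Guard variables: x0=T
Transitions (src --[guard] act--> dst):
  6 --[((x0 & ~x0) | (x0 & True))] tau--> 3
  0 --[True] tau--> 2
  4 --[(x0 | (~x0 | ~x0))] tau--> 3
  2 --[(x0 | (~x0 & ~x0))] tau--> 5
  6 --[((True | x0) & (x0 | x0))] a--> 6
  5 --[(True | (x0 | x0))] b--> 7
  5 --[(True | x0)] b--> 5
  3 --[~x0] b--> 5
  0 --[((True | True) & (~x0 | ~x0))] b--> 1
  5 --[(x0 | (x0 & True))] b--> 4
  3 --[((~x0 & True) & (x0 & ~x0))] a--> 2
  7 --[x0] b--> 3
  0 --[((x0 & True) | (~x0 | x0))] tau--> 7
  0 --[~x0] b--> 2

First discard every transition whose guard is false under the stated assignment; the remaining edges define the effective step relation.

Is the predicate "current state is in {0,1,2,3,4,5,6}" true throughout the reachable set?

Answer: INVARIANT VIOLATED at state 7

Working:
Inv-set: {0,1,2,3,4,5,6}
Reachable = {0,2,3,4,5,7}
  0: ✓
  2: ✓
  3: ✓
  4: ✓
  5: ✓
  7: ✗ unsafe
witness against invariant: tau → 7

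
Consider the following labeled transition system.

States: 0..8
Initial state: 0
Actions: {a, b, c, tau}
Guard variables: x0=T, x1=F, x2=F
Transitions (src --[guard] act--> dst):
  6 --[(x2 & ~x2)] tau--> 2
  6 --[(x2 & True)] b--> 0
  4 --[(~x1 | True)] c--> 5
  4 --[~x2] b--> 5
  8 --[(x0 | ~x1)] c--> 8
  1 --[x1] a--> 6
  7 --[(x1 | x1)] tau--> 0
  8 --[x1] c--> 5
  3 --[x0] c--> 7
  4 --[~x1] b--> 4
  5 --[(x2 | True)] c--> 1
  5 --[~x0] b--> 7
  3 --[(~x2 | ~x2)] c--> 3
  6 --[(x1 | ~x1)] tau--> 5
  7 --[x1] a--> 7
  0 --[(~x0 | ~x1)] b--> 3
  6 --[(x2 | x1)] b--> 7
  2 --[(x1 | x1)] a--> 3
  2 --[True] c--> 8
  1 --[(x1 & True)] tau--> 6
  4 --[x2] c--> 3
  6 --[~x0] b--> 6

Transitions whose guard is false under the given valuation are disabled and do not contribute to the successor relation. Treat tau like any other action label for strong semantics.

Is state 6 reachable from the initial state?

After dropping false guards: 10 live edges.
L0 = {0}
L1 = {3}  total {0,3}
L2 = {7}  total {0,3,7}
Reachable = {0,3,7}

Answer: UNREACHABLE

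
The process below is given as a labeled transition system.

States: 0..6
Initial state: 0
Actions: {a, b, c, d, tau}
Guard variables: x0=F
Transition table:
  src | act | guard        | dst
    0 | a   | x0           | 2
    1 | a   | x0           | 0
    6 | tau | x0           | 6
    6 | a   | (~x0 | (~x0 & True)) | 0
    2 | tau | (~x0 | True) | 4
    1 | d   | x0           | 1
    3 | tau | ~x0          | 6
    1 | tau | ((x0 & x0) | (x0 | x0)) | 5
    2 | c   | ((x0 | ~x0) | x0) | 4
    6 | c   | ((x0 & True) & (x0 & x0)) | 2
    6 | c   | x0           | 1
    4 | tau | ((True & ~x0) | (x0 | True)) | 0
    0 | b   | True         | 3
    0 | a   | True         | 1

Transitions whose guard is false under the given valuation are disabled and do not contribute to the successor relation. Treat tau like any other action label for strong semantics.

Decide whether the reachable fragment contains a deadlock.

Reachable = {0,1,3,6}
  0: a→1  b→3  [2 exit(s)]
  1: ∅  [no exit]
  3: tau→6  [1 exit(s)]
  6: a→0  [1 exit(s)]
witness 1: a

Answer: DEADLOCK at state 1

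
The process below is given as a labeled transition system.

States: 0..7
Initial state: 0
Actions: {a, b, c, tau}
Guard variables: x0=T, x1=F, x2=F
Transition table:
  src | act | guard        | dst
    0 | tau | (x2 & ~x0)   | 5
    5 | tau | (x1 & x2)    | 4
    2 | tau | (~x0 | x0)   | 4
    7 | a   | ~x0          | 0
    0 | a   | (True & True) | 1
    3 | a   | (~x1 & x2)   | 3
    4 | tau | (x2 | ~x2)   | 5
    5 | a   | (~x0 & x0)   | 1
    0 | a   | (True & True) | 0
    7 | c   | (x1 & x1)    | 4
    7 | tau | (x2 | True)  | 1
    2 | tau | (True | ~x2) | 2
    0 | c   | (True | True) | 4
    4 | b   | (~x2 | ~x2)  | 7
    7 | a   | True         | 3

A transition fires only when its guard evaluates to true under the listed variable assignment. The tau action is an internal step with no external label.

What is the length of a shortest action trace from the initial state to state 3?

Breadth-first toward 3:
  L0 = {0}
  L1 = {1,4}
  L2 = {5,7}
  L3 = {3}
first hit 3 at d=3 via c·b·a

Answer: 3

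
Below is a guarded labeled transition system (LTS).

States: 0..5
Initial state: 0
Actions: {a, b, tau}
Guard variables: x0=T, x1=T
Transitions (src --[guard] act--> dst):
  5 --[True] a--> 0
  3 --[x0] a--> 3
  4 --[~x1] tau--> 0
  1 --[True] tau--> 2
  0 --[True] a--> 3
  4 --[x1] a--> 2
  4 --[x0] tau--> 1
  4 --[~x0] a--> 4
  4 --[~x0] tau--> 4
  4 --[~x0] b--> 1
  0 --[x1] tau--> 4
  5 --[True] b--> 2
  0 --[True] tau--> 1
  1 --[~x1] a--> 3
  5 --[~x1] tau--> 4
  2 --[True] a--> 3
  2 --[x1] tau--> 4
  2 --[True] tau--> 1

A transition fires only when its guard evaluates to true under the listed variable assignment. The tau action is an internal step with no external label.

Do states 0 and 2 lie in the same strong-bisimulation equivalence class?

Compute ~ classes (split until stable):
  π0 = {{0,1,2,3,4,5}}
  π1 = {{0,2,4},{1},{3},{5}}
  π2 = {{0,2},{1},{3},{4},{5}}
stable after 3 split(s): 5 block(s)
[0]={0,2}  [2]={0,2}

Answer: BISIMILAR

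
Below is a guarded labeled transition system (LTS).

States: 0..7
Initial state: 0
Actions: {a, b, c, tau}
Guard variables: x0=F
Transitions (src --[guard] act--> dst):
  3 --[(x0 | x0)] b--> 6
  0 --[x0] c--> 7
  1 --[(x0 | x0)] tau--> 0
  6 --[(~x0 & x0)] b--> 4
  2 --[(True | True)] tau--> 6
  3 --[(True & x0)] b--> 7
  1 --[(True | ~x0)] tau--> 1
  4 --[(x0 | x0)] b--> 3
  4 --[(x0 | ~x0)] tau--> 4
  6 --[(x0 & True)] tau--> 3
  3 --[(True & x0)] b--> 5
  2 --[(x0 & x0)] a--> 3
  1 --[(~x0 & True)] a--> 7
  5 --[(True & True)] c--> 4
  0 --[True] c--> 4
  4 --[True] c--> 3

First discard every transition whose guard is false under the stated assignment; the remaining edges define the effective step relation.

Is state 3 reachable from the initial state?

Answer: REACHABLE

Working:
After dropping false guards: 7 live edges.
depth 0: {0}
depth 1: {4}  total {0,4}
depth 2: {3}  total {0,3,4}
Reachable = {0,3,4}
witness 3: c·c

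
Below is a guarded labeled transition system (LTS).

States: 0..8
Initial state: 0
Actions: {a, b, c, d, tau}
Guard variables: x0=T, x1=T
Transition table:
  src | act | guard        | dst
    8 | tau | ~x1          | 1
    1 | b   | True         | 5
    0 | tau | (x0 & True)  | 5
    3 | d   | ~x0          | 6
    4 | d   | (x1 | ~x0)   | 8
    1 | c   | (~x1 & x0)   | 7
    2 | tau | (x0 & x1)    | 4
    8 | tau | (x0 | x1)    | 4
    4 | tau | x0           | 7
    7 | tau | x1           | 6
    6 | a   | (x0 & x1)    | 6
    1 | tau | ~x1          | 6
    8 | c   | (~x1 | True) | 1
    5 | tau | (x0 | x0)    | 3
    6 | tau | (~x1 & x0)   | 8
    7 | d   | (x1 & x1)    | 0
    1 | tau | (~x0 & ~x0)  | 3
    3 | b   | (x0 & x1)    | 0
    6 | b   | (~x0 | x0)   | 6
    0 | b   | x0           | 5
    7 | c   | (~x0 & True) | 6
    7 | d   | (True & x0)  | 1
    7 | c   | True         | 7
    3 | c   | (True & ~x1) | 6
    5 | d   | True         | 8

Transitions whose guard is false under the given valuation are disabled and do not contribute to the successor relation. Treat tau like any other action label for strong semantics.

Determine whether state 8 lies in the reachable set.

Answer: REACHABLE

Trace:
After dropping false guards: 17 live edges.
Layer 0: {0}
Layer 1: {5}  now seen {0,5}
Layer 2: {3,8}  now seen {0,3,5,8}
Layer 3: {1,4}  now seen {0,1,3,4,5,8}
Layer 4: {7}  now seen {0,1,3,4,5,7,8}
Layer 5: {6}  now seen {0,1,3,4,5,6,7,8}
Reachable = {0,1,3,4,5,6,7,8}
trace reaching 8: tau·d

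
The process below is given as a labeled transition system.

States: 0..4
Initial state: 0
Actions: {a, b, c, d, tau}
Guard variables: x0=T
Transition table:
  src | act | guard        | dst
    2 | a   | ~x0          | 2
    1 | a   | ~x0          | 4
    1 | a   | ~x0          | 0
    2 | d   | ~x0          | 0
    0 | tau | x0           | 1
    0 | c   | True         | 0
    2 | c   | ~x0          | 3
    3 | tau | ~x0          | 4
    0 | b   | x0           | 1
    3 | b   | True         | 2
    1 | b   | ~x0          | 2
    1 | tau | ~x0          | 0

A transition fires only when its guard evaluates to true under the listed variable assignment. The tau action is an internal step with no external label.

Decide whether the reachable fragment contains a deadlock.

Answer: DEADLOCK at state 1

Working:
Reach set: {0,1}
  0: b→1  c→0  tau→1  [3 exit(s)]
  1: ∅  [STUCK]
Path to 1: tau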